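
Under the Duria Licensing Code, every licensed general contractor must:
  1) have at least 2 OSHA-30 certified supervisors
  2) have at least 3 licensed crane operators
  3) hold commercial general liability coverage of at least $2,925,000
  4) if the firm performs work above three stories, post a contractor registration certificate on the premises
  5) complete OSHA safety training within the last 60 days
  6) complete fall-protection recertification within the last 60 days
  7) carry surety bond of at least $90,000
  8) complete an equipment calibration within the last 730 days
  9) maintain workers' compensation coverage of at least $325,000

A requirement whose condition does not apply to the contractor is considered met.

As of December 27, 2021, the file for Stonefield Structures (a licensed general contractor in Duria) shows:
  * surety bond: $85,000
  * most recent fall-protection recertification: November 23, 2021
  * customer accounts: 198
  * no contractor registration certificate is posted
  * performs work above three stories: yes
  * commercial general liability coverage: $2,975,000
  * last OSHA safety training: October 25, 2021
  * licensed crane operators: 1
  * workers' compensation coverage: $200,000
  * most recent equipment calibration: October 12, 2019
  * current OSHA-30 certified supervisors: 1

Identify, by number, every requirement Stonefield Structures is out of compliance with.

1, 2, 4, 5, 7, 8, 9

1. OSHA-30 certified supervisors 1 < 2 → not met
2. licensed crane operators 1 < 3 → not met
3. commercial general liability coverage $2,975,000 ≥ $2,925,000 → met
4. condition 'performs work above three stories' holds; contractor registration certificate absent → not met
5. OSHA safety training 63 days ago vs limit 60 → not met
6. fall-protection recertification 34 days ago vs limit 60 → met
7. surety bond $85,000 < $90,000 → not met
8. equipment calibration 807 days ago vs limit 730 → not met
9. workers' compensation coverage $200,000 < $325,000 → not met
Not met: 1, 2, 4, 5, 7, 8, 9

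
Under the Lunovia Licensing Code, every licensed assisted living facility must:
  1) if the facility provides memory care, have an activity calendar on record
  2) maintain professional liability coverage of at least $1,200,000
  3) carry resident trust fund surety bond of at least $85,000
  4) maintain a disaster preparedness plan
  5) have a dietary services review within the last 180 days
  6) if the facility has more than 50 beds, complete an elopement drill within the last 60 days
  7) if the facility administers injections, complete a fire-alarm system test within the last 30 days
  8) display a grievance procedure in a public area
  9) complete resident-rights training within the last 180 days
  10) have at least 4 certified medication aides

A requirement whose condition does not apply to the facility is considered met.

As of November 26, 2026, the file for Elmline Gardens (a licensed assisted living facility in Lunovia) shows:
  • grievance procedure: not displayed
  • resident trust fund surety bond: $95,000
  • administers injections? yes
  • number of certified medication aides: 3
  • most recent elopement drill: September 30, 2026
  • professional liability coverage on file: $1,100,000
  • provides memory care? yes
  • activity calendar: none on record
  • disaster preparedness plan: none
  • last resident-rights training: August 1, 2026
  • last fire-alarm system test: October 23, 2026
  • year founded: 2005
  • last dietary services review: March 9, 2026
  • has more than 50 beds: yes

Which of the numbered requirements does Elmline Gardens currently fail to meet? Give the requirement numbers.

1, 2, 4, 5, 7, 8, 10

1. condition 'provides memory care' holds; activity calendar absent → not met
2. professional liability coverage $1,100,000 < $1,200,000 → not met
3. resident trust fund surety bond $95,000 ≥ $85,000 → met
4. disaster preparedness plan absent → not met
5. dietary services review 262 days ago vs limit 180 → not met
6. condition 'has more than 50 beds' holds; elopement drill 57 days ago vs limit 60 → met
7. condition 'administers injections' holds; fire-alarm system test 34 days ago vs limit 30 → not met
8. grievance procedure absent → not met
9. resident-rights training 117 days ago vs limit 180 → met
10. certified medication aides 3 < 4 → not met
Not met: 1, 2, 4, 5, 7, 8, 10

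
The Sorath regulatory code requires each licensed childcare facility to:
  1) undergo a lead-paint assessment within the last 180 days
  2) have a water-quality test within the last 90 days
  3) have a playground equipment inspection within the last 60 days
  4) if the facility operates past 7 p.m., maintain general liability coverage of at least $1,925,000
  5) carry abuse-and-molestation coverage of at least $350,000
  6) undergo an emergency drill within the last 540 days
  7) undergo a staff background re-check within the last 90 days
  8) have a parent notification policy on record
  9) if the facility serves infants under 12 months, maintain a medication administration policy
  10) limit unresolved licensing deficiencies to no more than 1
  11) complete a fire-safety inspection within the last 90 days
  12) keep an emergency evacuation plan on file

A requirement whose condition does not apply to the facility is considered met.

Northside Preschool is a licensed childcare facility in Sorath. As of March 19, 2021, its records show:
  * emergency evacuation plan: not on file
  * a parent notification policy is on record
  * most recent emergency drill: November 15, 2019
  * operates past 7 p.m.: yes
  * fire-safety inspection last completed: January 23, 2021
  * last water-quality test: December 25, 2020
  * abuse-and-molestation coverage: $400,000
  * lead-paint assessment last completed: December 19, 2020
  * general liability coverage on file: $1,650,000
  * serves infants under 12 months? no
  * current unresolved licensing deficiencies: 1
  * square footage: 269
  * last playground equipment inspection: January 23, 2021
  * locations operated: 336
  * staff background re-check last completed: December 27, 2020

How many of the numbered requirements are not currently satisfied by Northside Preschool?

1. lead-paint assessment 90 days ago vs limit 180 → met
2. water-quality test 84 days ago vs limit 90 → met
3. playground equipment inspection 55 days ago vs limit 60 → met
4. condition 'operates past 7 p.m.' holds; general liability coverage $1,650,000 < $1,925,000 → not met
5. abuse-and-molestation coverage $400,000 ≥ $350,000 → met
6. emergency drill 490 days ago vs limit 540 → met
7. staff background re-check 82 days ago vs limit 90 → met
8. parent notification policy present → met
9. condition 'serves infants under 12 months' does not hold → requirement n/a → met
10. unresolved licensing deficiencies 1 ≤ 1 → met
11. fire-safety inspection 55 days ago vs limit 90 → met
12. emergency evacuation plan absent → not met
Not met: 2 of 12

2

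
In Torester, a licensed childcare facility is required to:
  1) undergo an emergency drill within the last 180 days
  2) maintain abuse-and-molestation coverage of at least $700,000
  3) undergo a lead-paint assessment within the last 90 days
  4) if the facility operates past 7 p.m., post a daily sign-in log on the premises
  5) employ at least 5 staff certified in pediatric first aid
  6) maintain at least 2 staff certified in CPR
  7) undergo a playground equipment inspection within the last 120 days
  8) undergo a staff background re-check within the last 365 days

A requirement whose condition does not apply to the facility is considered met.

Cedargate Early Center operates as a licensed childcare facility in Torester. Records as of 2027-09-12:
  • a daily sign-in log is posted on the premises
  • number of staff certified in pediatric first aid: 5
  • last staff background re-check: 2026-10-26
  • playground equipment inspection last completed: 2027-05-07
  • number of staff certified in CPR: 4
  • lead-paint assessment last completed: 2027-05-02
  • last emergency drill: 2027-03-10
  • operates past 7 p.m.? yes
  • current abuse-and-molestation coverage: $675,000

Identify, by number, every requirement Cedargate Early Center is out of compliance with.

1. emergency drill 186 days ago vs limit 180 → not met
2. abuse-and-molestation coverage $675,000 < $700,000 → not met
3. lead-paint assessment 133 days ago vs limit 90 → not met
4. condition 'operates past 7 p.m.' holds; daily sign-in log present → met
5. staff certified in pediatric first aid 5 ≥ 5 → met
6. staff certified in CPR 4 ≥ 2 → met
7. playground equipment inspection 128 days ago vs limit 120 → not met
8. staff background re-check 321 days ago vs limit 365 → met
Not met: 1, 2, 3, 7

1, 2, 3, 7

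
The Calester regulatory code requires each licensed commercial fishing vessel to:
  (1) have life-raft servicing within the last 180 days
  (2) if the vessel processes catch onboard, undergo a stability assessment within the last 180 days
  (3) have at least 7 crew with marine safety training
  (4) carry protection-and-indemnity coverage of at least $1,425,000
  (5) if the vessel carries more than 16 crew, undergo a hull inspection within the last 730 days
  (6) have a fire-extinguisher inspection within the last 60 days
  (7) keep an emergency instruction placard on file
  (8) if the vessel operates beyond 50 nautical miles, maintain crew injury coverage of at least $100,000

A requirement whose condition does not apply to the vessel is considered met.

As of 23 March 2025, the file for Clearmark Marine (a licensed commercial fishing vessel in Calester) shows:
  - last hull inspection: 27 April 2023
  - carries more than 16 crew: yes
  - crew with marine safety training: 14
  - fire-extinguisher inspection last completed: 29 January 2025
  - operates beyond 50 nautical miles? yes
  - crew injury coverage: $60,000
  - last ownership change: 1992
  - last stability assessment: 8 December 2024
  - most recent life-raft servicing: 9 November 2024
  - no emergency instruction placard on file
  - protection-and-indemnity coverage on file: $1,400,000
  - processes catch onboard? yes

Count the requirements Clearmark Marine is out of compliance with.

3

1. life-raft servicing 134 days ago vs limit 180 → met
2. condition 'processes catch onboard' holds; stability assessment 105 days ago vs limit 180 → met
3. crew with marine safety training 14 ≥ 7 → met
4. protection-and-indemnity coverage $1,400,000 < $1,425,000 → not met
5. condition 'carries more than 16 crew' holds; hull inspection 696 days ago vs limit 730 → met
6. fire-extinguisher inspection 53 days ago vs limit 60 → met
7. emergency instruction placard absent → not met
8. condition 'operates beyond 50 nautical miles' holds; crew injury coverage $60,000 < $100,000 → not met
Not met: 3 of 8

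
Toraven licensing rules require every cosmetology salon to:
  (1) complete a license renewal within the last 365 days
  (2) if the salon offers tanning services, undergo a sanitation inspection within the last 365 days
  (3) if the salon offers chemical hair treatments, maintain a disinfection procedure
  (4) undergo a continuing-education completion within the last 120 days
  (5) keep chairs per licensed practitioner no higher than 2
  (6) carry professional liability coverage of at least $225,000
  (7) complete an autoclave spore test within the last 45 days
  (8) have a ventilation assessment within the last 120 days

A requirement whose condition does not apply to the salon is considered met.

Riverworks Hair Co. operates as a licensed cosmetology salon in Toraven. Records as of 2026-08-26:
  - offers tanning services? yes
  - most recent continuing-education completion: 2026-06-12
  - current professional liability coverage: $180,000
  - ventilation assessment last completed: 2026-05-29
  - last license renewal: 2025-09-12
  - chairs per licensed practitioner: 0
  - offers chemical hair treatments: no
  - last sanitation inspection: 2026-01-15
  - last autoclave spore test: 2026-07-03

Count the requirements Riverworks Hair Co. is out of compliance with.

2

1. license renewal 348 days ago vs limit 365 → met
2. condition 'offers tanning services' holds; sanitation inspection 223 days ago vs limit 365 → met
3. condition 'offers chemical hair treatments' does not hold → requirement n/a → met
4. continuing-education completion 75 days ago vs limit 120 → met
5. chairs per licensed practitioner 0 ≤ 2 → met
6. professional liability coverage $180,000 < $225,000 → not met
7. autoclave spore test 54 days ago vs limit 45 → not met
8. ventilation assessment 89 days ago vs limit 120 → met
Not met: 2 of 8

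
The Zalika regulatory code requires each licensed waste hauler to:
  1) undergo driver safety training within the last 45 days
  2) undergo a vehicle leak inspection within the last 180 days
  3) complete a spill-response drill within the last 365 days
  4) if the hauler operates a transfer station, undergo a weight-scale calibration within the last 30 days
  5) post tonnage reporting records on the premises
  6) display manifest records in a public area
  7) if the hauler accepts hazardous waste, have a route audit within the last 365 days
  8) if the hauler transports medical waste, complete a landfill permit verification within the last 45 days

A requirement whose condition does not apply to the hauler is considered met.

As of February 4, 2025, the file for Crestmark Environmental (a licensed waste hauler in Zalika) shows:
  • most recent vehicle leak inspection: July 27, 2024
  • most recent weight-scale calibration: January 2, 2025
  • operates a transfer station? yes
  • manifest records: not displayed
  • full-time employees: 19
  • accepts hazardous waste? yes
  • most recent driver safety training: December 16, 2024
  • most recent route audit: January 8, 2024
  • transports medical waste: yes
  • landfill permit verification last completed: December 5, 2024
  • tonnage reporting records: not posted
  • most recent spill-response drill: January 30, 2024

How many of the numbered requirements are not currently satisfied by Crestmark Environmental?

8

1. driver safety training 50 days ago vs limit 45 → not met
2. vehicle leak inspection 192 days ago vs limit 180 → not met
3. spill-response drill 371 days ago vs limit 365 → not met
4. condition 'operates a transfer station' holds; weight-scale calibration 33 days ago vs limit 30 → not met
5. tonnage reporting records absent → not met
6. manifest records absent → not met
7. condition 'accepts hazardous waste' holds; route audit 393 days ago vs limit 365 → not met
8. condition 'transports medical waste' holds; landfill permit verification 61 days ago vs limit 45 → not met
Not met: 8 of 8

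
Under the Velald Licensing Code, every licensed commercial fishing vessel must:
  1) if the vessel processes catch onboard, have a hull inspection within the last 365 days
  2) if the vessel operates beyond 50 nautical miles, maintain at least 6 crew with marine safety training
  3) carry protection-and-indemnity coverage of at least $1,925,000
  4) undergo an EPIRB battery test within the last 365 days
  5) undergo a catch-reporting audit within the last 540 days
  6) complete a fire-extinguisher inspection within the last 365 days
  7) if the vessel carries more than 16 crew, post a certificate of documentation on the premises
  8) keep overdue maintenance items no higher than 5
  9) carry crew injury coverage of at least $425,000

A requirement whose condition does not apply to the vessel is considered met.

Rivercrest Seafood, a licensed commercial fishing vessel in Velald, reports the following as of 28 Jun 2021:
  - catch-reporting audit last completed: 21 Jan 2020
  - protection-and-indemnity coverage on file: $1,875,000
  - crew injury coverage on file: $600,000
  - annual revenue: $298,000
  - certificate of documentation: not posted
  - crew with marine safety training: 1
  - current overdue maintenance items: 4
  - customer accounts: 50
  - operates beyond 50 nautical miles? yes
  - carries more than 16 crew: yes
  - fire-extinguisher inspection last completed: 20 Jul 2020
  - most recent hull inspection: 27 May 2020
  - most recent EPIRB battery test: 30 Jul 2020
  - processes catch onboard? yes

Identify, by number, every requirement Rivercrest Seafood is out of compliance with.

1, 2, 3, 7

1. condition 'processes catch onboard' holds; hull inspection 397 days ago vs limit 365 → not met
2. condition 'operates beyond 50 nautical miles' holds; crew with marine safety training 1 < 6 → not met
3. protection-and-indemnity coverage $1,875,000 < $1,925,000 → not met
4. EPIRB battery test 333 days ago vs limit 365 → met
5. catch-reporting audit 524 days ago vs limit 540 → met
6. fire-extinguisher inspection 343 days ago vs limit 365 → met
7. condition 'carries more than 16 crew' holds; certificate of documentation absent → not met
8. overdue maintenance items 4 ≤ 5 → met
9. crew injury coverage $600,000 ≥ $425,000 → met
Not met: 1, 2, 3, 7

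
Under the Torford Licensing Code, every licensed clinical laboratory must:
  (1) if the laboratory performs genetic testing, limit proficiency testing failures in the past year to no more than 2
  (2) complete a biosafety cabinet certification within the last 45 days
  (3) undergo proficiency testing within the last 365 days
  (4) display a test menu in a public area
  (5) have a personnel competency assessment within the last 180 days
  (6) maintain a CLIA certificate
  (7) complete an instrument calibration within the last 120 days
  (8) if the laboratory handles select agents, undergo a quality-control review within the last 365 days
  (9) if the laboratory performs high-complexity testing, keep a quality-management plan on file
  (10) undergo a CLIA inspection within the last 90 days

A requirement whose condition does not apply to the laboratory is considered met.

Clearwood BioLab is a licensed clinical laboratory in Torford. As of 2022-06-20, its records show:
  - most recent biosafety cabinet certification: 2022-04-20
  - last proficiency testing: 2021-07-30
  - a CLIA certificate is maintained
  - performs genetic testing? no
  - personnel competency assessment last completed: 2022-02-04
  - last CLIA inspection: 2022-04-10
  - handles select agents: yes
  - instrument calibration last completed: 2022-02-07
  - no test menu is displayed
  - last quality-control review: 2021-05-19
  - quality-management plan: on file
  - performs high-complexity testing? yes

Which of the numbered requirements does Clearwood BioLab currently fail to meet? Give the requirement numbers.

2, 4, 7, 8

1. condition 'performs genetic testing' does not hold → requirement n/a → met
2. biosafety cabinet certification 61 days ago vs limit 45 → not met
3. proficiency testing 325 days ago vs limit 365 → met
4. test menu absent → not met
5. personnel competency assessment 136 days ago vs limit 180 → met
6. CLIA certificate present → met
7. instrument calibration 133 days ago vs limit 120 → not met
8. condition 'handles select agents' holds; quality-control review 397 days ago vs limit 365 → not met
9. condition 'performs high-complexity testing' holds; quality-management plan present → met
10. CLIA inspection 71 days ago vs limit 90 → met
Not met: 2, 4, 7, 8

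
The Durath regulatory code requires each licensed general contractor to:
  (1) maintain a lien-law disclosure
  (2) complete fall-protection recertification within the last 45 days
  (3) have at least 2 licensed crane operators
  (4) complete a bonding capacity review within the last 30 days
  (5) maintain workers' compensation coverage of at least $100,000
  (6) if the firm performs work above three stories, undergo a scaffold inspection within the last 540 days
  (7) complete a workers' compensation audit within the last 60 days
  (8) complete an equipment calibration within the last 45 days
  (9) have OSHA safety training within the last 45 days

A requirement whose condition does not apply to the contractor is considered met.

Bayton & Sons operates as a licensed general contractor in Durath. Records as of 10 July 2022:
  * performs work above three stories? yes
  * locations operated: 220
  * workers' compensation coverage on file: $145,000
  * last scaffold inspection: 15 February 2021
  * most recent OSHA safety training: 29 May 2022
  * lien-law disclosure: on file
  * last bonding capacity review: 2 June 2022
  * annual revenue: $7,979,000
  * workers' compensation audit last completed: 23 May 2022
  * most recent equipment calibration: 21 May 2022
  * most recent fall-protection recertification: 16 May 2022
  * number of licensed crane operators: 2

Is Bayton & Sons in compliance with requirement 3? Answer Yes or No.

Yes

3. licensed crane operators 2 ≥ 2 → met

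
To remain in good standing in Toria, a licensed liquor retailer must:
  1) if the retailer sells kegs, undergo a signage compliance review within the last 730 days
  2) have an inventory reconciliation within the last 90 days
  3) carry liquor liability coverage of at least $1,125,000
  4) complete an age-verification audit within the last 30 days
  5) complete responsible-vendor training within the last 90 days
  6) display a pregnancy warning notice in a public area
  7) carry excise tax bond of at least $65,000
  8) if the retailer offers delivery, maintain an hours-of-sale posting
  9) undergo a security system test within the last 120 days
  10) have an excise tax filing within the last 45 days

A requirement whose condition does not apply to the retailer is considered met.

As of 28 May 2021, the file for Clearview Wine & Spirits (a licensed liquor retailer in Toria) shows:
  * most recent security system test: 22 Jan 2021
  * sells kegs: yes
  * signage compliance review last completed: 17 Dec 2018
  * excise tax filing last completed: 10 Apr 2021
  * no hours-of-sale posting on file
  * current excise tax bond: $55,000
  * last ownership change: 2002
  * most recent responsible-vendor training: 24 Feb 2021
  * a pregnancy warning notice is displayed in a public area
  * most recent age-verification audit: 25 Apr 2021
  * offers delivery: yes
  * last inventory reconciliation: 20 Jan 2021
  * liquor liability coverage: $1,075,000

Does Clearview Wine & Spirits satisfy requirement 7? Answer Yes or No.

No

7. excise tax bond $55,000 < $65,000 → not met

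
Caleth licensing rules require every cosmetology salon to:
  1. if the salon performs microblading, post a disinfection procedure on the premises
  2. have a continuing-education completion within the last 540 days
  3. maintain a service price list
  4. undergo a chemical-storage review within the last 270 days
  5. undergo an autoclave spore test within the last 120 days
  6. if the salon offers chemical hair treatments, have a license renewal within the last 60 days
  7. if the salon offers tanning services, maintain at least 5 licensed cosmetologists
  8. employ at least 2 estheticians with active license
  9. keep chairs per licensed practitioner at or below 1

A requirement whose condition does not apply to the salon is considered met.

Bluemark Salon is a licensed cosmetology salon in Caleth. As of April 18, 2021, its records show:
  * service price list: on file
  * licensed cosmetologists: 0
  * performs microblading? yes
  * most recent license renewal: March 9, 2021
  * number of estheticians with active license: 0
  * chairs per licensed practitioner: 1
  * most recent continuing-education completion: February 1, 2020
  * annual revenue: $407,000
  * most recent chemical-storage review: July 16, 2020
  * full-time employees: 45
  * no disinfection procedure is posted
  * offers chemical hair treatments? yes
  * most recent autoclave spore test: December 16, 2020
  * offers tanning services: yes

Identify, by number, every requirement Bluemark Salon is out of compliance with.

1. condition 'performs microblading' holds; disinfection procedure absent → not met
2. continuing-education completion 442 days ago vs limit 540 → met
3. service price list present → met
4. chemical-storage review 276 days ago vs limit 270 → not met
5. autoclave spore test 123 days ago vs limit 120 → not met
6. condition 'offers chemical hair treatments' holds; license renewal 40 days ago vs limit 60 → met
7. condition 'offers tanning services' holds; licensed cosmetologists 0 < 5 → not met
8. estheticians with active license 0 < 2 → not met
9. chairs per licensed practitioner 1 ≤ 1 → met
Not met: 1, 4, 5, 7, 8

1, 4, 5, 7, 8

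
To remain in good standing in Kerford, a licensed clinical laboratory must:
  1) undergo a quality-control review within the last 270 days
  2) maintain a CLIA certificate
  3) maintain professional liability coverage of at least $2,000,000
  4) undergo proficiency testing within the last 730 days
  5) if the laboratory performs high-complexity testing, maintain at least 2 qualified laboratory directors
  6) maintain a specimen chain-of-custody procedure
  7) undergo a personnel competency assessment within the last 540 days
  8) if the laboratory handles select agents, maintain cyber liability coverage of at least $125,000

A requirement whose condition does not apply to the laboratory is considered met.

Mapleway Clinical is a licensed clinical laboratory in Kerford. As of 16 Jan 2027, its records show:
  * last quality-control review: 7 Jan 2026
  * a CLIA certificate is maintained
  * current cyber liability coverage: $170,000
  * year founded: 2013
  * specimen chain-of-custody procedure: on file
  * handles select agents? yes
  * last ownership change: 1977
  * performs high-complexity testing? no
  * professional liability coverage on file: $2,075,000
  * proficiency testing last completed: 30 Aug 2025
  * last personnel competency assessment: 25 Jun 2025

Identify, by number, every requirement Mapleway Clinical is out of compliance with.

1, 7

1. quality-control review 374 days ago vs limit 270 → not met
2. CLIA certificate present → met
3. professional liability coverage $2,075,000 ≥ $2,000,000 → met
4. proficiency testing 504 days ago vs limit 730 → met
5. condition 'performs high-complexity testing' does not hold → requirement n/a → met
6. specimen chain-of-custody procedure present → met
7. personnel competency assessment 570 days ago vs limit 540 → not met
8. condition 'handles select agents' holds; cyber liability coverage $170,000 ≥ $125,000 → met
Not met: 1, 7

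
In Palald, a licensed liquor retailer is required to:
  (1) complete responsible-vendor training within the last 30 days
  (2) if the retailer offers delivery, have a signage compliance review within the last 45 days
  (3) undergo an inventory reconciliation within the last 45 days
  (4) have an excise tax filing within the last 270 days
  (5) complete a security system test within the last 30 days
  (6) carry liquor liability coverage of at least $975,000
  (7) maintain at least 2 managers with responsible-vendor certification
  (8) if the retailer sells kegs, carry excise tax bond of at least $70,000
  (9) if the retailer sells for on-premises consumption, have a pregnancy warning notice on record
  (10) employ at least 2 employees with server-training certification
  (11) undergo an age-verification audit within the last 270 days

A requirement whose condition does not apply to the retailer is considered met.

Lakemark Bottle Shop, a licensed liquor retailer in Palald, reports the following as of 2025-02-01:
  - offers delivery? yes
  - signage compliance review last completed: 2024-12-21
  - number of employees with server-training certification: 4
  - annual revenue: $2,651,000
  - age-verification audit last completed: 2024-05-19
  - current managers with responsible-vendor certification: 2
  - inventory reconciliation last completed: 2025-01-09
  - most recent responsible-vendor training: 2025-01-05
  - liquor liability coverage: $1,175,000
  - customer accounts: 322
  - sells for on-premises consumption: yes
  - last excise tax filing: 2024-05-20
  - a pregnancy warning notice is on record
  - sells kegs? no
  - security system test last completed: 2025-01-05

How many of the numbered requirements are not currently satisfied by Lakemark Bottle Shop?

0

1. responsible-vendor training 27 days ago vs limit 30 → met
2. condition 'offers delivery' holds; signage compliance review 42 days ago vs limit 45 → met
3. inventory reconciliation 23 days ago vs limit 45 → met
4. excise tax filing 257 days ago vs limit 270 → met
5. security system test 27 days ago vs limit 30 → met
6. liquor liability coverage $1,175,000 ≥ $975,000 → met
7. managers with responsible-vendor certification 2 ≥ 2 → met
8. condition 'sells kegs' does not hold → requirement n/a → met
9. condition 'sells for on-premises consumption' holds; pregnancy warning notice present → met
10. employees with server-training certification 4 ≥ 2 → met
11. age-verification audit 258 days ago vs limit 270 → met
Not met: 0 of 11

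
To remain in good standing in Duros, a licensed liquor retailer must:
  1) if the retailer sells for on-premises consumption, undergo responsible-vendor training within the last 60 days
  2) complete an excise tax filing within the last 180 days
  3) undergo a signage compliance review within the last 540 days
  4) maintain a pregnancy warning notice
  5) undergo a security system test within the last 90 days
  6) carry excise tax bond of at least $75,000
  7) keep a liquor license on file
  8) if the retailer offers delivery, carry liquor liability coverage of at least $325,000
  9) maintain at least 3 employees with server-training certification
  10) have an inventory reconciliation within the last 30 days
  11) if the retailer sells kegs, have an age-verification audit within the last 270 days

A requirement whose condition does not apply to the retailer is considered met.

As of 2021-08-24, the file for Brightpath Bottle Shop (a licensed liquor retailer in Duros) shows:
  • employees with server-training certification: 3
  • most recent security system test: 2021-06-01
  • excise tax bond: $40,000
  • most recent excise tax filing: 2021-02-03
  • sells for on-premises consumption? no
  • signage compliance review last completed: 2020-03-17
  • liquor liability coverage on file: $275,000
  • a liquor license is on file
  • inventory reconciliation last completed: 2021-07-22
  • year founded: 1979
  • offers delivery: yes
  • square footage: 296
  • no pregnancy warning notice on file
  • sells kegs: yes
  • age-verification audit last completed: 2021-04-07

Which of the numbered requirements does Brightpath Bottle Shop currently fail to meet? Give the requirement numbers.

1. condition 'sells for on-premises consumption' does not hold → requirement n/a → met
2. excise tax filing 202 days ago vs limit 180 → not met
3. signage compliance review 525 days ago vs limit 540 → met
4. pregnancy warning notice absent → not met
5. security system test 84 days ago vs limit 90 → met
6. excise tax bond $40,000 < $75,000 → not met
7. liquor license present → met
8. condition 'offers delivery' holds; liquor liability coverage $275,000 < $325,000 → not met
9. employees with server-training certification 3 ≥ 3 → met
10. inventory reconciliation 33 days ago vs limit 30 → not met
11. condition 'sells kegs' holds; age-verification audit 139 days ago vs limit 270 → met
Not met: 2, 4, 6, 8, 10

2, 4, 6, 8, 10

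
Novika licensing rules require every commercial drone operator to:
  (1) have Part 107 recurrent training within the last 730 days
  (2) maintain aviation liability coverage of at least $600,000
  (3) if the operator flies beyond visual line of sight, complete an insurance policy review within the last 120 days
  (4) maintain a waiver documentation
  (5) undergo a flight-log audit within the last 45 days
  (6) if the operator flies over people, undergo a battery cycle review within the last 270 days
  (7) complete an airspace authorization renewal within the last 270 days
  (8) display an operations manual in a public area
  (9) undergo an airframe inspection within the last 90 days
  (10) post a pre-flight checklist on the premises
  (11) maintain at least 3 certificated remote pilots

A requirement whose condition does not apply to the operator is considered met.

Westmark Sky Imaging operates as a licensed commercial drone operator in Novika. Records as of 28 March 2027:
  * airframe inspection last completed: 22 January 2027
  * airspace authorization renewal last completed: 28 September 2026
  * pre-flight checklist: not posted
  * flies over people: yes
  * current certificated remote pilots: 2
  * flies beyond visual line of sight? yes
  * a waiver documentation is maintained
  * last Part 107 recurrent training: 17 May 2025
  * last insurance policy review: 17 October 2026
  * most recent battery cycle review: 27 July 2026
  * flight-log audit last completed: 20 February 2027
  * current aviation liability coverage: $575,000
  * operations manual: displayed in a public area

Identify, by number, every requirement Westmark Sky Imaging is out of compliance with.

2, 3, 10, 11

1. Part 107 recurrent training 680 days ago vs limit 730 → met
2. aviation liability coverage $575,000 < $600,000 → not met
3. condition 'flies beyond visual line of sight' holds; insurance policy review 162 days ago vs limit 120 → not met
4. waiver documentation present → met
5. flight-log audit 36 days ago vs limit 45 → met
6. condition 'flies over people' holds; battery cycle review 244 days ago vs limit 270 → met
7. airspace authorization renewal 181 days ago vs limit 270 → met
8. operations manual present → met
9. airframe inspection 65 days ago vs limit 90 → met
10. pre-flight checklist absent → not met
11. certificated remote pilots 2 < 3 → not met
Not met: 2, 3, 10, 11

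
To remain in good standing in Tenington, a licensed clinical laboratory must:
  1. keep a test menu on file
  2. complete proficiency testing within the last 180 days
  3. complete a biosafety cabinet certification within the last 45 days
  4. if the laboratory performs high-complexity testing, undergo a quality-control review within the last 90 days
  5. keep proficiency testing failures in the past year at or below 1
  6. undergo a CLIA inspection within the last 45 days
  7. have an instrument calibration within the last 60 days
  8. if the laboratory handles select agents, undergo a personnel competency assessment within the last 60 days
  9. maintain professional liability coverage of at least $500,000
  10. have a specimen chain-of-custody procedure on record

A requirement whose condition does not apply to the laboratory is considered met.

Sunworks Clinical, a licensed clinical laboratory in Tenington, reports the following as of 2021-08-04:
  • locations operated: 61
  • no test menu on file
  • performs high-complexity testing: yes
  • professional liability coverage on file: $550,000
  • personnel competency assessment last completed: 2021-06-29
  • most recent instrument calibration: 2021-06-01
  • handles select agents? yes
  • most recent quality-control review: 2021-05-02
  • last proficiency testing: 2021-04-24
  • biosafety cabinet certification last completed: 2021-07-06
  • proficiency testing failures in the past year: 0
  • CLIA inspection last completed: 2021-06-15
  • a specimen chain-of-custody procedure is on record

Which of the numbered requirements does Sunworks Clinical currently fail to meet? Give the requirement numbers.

1. test menu absent → not met
2. proficiency testing 102 days ago vs limit 180 → met
3. biosafety cabinet certification 29 days ago vs limit 45 → met
4. condition 'performs high-complexity testing' holds; quality-control review 94 days ago vs limit 90 → not met
5. proficiency testing failures in the past year 0 ≤ 1 → met
6. CLIA inspection 50 days ago vs limit 45 → not met
7. instrument calibration 64 days ago vs limit 60 → not met
8. condition 'handles select agents' holds; personnel competency assessment 36 days ago vs limit 60 → met
9. professional liability coverage $550,000 ≥ $500,000 → met
10. specimen chain-of-custody procedure present → met
Not met: 1, 4, 6, 7

1, 4, 6, 7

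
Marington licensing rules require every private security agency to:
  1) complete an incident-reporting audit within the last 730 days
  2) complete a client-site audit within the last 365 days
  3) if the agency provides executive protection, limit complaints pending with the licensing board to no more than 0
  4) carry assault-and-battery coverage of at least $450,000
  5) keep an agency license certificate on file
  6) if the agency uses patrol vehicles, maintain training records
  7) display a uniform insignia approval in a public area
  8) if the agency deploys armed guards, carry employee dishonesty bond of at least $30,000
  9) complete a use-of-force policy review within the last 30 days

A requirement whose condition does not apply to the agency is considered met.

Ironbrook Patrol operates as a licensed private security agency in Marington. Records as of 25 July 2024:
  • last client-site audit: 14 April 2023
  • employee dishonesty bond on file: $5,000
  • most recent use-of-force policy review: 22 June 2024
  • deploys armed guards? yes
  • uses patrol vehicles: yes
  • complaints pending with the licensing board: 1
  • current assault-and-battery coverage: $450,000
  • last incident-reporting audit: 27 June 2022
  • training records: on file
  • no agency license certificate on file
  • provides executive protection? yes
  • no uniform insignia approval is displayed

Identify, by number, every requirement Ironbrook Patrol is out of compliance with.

1, 2, 3, 5, 7, 8, 9

1. incident-reporting audit 759 days ago vs limit 730 → not met
2. client-site audit 468 days ago vs limit 365 → not met
3. condition 'provides executive protection' holds; complaints pending with the licensing board 1 > 0 → not met
4. assault-and-battery coverage $450,000 ≥ $450,000 → met
5. agency license certificate absent → not met
6. condition 'uses patrol vehicles' holds; training records present → met
7. uniform insignia approval absent → not met
8. condition 'deploys armed guards' holds; employee dishonesty bond $5,000 < $30,000 → not met
9. use-of-force policy review 33 days ago vs limit 30 → not met
Not met: 1, 2, 3, 5, 7, 8, 9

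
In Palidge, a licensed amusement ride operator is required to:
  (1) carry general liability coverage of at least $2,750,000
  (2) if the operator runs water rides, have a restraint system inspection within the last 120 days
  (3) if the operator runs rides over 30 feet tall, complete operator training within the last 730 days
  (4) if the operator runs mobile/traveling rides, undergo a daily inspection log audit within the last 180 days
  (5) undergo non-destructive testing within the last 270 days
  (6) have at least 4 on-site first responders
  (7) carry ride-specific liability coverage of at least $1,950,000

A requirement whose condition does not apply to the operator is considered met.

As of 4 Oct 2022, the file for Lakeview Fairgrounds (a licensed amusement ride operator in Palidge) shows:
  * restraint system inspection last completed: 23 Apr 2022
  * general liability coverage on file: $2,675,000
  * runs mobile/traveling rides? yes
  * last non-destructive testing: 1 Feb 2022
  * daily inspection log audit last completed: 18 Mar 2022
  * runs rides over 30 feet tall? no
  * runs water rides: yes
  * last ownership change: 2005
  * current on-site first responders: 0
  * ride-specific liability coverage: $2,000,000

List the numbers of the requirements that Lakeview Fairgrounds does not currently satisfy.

1, 2, 4, 6

1. general liability coverage $2,675,000 < $2,750,000 → not met
2. condition 'runs water rides' holds; restraint system inspection 164 days ago vs limit 120 → not met
3. condition 'runs rides over 30 feet tall' does not hold → requirement n/a → met
4. condition 'runs mobile/traveling rides' holds; daily inspection log audit 200 days ago vs limit 180 → not met
5. non-destructive testing 245 days ago vs limit 270 → met
6. on-site first responders 0 < 4 → not met
7. ride-specific liability coverage $2,000,000 ≥ $1,950,000 → met
Not met: 1, 2, 4, 6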